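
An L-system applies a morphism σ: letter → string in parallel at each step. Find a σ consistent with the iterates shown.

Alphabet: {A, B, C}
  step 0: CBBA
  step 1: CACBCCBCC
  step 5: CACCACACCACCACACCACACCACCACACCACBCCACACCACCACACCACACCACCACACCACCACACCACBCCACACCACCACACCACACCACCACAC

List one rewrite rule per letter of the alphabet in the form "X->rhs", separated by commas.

  step 0 ⇒ step 1: CBBA ⇒ CA·CBC·CBC·C
    A ↦ C
    B ↦ CBC
    C ↦ CA

A->C, B->CBC, C->CA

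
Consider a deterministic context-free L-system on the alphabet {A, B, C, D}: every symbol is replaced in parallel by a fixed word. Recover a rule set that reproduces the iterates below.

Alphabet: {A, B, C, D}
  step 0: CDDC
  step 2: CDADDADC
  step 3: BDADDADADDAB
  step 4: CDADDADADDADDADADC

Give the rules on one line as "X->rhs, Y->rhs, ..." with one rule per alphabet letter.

A->D, B->C, C->B, D->DA

  step 3 ⇒ step 4: BDADDADADDAB ⇒ C·DA·D·DA·DA·D·DA·D·DA·DA·D·C
    A ↦ D
    B ↦ C
    D ↦ DA
  step 2 ⇒ step 3: CDADDADC ⇒ B·DA·D·DA·DA·D·DA·B
    C ↦ B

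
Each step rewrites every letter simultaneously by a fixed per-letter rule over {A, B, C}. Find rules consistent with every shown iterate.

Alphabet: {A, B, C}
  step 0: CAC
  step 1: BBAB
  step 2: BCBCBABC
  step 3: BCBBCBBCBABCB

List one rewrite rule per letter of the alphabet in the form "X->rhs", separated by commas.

  step 2 ⇒ step 3: BCBCBABC ⇒ BC·B·BC·B·BC·BA·BC·B
    A ↦ BA
    B ↦ BC
    C ↦ B

A->BA, B->BC, C->B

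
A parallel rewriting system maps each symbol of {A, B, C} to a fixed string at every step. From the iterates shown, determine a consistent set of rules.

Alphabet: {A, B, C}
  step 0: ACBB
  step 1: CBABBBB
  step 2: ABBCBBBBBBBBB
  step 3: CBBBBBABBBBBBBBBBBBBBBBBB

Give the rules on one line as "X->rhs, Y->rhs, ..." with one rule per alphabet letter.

A->CB, B->BB, C->A

  step 2 ⇒ step 3: ABBCBBBBBBBBB ⇒ CB·BB·BB·A·BB·BB·BB·BB·BB·BB·BB·BB·BB
    A ↦ CB
    B ↦ BB
    C ↦ A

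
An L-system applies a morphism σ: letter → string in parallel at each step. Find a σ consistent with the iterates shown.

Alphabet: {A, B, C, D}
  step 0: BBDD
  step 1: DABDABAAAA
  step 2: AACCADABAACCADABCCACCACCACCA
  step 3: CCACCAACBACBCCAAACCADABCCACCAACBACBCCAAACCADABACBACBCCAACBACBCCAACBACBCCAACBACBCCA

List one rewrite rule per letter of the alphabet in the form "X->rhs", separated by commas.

  step 2 ⇒ step 3: AACCADABAACCADABCCACCACCACCA ⇒ CCA·CCA·ACB·ACB·CCA·AA·CCA·DAB·CCA·CCA·ACB·ACB·CCA·AA·CCA·DAB·ACB·ACB·CCA·ACB·ACB·CCA·ACB·ACB·CCA·ACB·ACB·CCA
    A ↦ CCA
    B ↦ DAB
    C ↦ ACB
    D ↦ AA

A->CCA, B->DAB, C->ACB, D->AA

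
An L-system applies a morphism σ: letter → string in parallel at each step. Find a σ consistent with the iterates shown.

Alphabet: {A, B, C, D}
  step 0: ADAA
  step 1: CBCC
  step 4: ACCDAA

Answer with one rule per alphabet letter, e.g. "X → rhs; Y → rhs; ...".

  step 0 ⇒ step 1: ADAA ⇒ C·B·C·C
    A ↦ C
    D ↦ B
    B ↦ CD  (constrained at step 1)
    C ↦ A  (constrained at step 1)

A->C, B->CD, C->A, D->B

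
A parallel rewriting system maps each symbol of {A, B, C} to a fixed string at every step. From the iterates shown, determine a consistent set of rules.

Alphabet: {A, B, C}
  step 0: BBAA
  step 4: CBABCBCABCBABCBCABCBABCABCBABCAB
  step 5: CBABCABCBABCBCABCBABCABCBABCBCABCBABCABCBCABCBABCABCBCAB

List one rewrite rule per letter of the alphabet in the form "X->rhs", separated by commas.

A->C, B->AB, C->CB

  step 4 ⇒ step 5: CBABCBCABCBABCBCABCBABCABCBABCAB ⇒ CB·AB·C·AB·CB·AB·CB·C·AB·CB·AB·C·AB·CB·AB·CB·C·AB·CB·AB·C·AB·CB·C·AB·CB·AB·C·AB·CB·C·AB
    A ↦ C
    B ↦ AB
    C ↦ CB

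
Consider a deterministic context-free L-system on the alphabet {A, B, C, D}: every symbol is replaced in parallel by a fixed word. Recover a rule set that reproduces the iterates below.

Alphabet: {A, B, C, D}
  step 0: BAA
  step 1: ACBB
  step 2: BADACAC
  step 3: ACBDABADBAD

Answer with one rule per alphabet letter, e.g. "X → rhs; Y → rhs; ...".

A->B, B->AC, C->AD, D->DA

  step 2 ⇒ step 3: BADACAC ⇒ AC·B·DA·B·AD·B·AD
    A ↦ B
    B ↦ AC
    C ↦ AD
    D ↦ DA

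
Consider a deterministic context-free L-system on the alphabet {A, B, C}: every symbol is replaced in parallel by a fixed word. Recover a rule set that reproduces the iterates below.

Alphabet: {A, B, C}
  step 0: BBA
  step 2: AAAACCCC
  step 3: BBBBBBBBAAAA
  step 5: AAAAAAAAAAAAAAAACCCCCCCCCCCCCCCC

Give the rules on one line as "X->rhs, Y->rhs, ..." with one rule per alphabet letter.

  step 2 ⇒ step 3: AAAACCCC ⇒ BB·BB·BB·BB·A·A·A·A
    A ↦ BB
    C ↦ A
    B ↦ CC  (constrained at step 0)

A->BB, B->CC, C->A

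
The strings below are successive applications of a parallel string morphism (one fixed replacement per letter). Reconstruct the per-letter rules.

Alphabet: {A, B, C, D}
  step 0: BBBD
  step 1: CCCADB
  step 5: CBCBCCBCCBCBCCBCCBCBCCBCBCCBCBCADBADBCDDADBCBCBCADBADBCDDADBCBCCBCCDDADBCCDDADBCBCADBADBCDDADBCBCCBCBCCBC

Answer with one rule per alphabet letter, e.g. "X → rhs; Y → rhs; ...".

  step 0 ⇒ step 1: BBBD ⇒ C·C·C·ADB
    B ↦ C
    D ↦ ADB
    A ↦ CDD  (constrained at step 1)
    C ↦ BC  (constrained at step 1)

A->CDD, B->C, C->BC, D->ADB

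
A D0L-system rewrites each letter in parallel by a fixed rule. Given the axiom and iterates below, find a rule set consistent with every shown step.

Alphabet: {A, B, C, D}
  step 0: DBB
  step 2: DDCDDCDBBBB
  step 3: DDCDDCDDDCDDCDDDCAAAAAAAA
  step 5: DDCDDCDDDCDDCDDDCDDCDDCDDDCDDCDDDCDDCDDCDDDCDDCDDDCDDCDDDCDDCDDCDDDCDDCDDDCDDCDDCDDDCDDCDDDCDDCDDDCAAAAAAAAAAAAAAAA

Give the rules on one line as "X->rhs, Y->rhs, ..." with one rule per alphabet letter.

A->B, B->AA, C->D, D->DDC

  step 2 ⇒ step 3: DDCDDCDBBBB ⇒ DDC·DDC·D·DDC·DDC·D·DDC·AA·AA·AA·AA
    B ↦ AA
    C ↦ D
    D ↦ DDC
    A ↦ B  (constrained at step 3)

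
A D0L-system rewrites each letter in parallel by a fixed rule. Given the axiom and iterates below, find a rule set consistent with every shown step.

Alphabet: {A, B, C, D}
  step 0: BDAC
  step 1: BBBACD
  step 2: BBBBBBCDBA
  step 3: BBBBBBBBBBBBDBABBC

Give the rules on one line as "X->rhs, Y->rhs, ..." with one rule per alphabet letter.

  step 2 ⇒ step 3: BBBBBBCDBA ⇒ BB·BB·BB·BB·BB·BB·D·BA·BB·C
    A ↦ C
    B ↦ BB
    C ↦ D
    D ↦ BA

A->C, B->BB, C->D, D->BA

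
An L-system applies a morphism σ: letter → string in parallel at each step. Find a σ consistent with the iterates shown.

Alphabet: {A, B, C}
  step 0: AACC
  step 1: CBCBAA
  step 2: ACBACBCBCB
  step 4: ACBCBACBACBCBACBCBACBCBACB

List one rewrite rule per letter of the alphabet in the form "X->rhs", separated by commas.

  step 1 ⇒ step 2: CBCBAA ⇒ A·CB·A·CB·CB·CB
    A ↦ CB
    B ↦ CB
    C ↦ A

A->CB, B->CB, C->A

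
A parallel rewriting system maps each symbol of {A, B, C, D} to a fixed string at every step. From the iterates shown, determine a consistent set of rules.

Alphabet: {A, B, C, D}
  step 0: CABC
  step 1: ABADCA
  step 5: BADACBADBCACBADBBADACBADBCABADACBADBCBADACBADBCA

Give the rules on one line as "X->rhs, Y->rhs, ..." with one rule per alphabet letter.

A->BAD, B->C, C->A, D->B

  step 0 ⇒ step 1: CABC ⇒ A·BAD·C·A
    A ↦ BAD
    B ↦ C
    C ↦ A
    D ↦ B  (constrained at step 1)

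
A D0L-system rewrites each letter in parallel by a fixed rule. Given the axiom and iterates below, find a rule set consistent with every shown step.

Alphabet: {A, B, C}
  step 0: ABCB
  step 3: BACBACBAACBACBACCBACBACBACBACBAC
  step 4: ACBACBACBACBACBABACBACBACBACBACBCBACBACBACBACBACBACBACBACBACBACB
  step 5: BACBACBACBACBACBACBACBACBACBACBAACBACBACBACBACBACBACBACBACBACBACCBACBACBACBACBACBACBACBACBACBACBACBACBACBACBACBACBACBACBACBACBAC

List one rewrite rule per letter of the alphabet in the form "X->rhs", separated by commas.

A->BA, B->AC, C->CB

  step 4 ⇒ step 5: ACBACBACBACBACBABACBACBACBACBACBCBACBACBACBACBACBACBACBACBACBACB ⇒ BA·CB·AC·BA·CB·AC·BA·CB·AC·BA·CB·AC·BA·CB·AC·BA·AC·BA·CB·AC·BA·CB·AC·BA·CB·AC·BA·CB·AC·BA·CB·AC·CB·AC·BA·CB·AC·BA·CB·AC·BA·CB·AC·BA·CB·AC·BA·CB·AC·BA·CB·AC·BA·CB·AC·BA·CB·AC·BA·CB·AC·BA·CB·AC
    A ↦ BA
    B ↦ AC
    C ↦ CB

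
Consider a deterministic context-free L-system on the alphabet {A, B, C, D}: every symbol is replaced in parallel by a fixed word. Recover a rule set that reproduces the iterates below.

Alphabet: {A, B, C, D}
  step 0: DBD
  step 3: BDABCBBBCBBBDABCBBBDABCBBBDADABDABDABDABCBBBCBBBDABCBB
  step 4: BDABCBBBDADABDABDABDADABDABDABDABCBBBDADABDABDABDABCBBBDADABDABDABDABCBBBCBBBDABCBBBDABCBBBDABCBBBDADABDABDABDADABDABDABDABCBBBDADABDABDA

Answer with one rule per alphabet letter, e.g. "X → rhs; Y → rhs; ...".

A->B, B->BDA, C->DA, D->BCB

  step 3 ⇒ step 4: BDABCBBBCBBBDABCBBBDABCBBBDADABDABDABDABCBBBCBBBDABCBB ⇒ BDA·BCB·B·BDA·DA·BDA·BDA·BDA·DA·BDA·BDA·BDA·BCB·B·BDA·DA·BDA·BDA·BDA·BCB·B·BDA·DA·BDA·BDA·BDA·BCB·B·BCB·B·BDA·BCB·B·BDA·BCB·B·BDA·BCB·B·BDA·DA·BDA·BDA·BDA·DA·BDA·BDA·BDA·BCB·B·BDA·DA·BDA·BDA
    A ↦ B
    B ↦ BDA
    C ↦ DA
    D ↦ BCB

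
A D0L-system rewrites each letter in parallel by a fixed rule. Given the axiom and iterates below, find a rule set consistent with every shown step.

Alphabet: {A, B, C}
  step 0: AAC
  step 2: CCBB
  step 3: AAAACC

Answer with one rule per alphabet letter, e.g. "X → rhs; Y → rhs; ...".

  step 2 ⇒ step 3: CCBB ⇒ AA·AA·C·C
    B ↦ C
    C ↦ AA
    A ↦ B  (constrained at step 0)

A->B, B->C, C->AA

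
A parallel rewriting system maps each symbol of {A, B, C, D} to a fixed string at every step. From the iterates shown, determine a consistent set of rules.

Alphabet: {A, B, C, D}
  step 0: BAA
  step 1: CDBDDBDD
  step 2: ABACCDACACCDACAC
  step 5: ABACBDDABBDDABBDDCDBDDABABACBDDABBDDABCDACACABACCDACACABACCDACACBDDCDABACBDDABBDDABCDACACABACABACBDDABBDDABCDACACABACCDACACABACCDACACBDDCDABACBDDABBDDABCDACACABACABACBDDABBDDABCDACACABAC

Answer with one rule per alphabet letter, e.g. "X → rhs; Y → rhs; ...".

  step 1 ⇒ step 2: CDBDDBDD ⇒ AB·AC·CD·AC·AC·CD·AC·AC
    B ↦ CD
    C ↦ AB
    D ↦ AC
  step 0 ⇒ step 1: BAA ⇒ CD·BDD·BDD
    A ↦ BDD

A->BDD, B->CD, C->AB, D->AC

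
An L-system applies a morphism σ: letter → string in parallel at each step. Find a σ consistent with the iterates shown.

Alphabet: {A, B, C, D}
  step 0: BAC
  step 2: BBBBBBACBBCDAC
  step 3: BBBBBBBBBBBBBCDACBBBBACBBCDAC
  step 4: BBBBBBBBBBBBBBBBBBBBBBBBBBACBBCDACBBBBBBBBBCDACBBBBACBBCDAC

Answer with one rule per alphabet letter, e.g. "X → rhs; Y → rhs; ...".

  step 3 ⇒ step 4: BBBBBBBBBBBBBCDACBBBBACBBCDAC ⇒ BB·BB·BB·BB·BB·BB·BB·BB·BB·BB·BB·BB·BB·AC·B·BCD·AC·BB·BB·BB·BB·BCD·AC·BB·BB·AC·B·BCD·AC
    A ↦ BCD
    B ↦ BB
    C ↦ AC
    D ↦ B

A->BCD, B->BB, C->AC, D->B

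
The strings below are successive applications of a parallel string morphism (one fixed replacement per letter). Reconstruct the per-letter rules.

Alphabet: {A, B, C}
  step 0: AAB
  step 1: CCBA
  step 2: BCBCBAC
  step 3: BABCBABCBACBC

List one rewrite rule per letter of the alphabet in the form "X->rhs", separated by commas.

  step 2 ⇒ step 3: BCBCBAC ⇒ BA·BC·BA·BC·BA·C·BC
    A ↦ C
    B ↦ BA
    C ↦ BC

A->C, B->BA, C->BC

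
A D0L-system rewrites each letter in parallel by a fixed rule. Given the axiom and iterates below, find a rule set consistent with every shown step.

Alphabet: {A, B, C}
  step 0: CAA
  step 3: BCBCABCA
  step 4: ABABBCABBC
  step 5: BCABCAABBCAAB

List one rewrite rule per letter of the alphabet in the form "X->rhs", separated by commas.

  step 4 ⇒ step 5: ABABBCABBC ⇒ BC·A·BC·A·A·B·BC·A·A·B
    A ↦ BC
    B ↦ A
    C ↦ B

A->BC, B->A, C->B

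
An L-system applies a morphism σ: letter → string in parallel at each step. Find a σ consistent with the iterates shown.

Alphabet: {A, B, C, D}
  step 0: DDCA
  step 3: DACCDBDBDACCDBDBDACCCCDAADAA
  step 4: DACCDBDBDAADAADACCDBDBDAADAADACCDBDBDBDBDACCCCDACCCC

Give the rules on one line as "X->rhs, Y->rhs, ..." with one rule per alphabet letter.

A->CC, B->A, C->DB, D->DA

  step 3 ⇒ step 4: DACCDBDBDACCDBDBDACCCCDAADAA ⇒ DA·CC·DB·DB·DA·A·DA·A·DA·CC·DB·DB·DA·A·DA·A·DA·CC·DB·DB·DB·DB·DA·CC·CC·DA·CC·CC
    A ↦ CC
    B ↦ A
    C ↦ DB
    D ↦ DA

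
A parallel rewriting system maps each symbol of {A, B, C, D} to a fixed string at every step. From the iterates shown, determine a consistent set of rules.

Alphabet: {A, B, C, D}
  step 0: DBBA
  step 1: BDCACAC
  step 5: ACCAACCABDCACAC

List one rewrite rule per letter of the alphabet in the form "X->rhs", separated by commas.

  step 0 ⇒ step 1: DBBA ⇒ BD·CA·CA·C
    A ↦ C
    B ↦ CA
    D ↦ BD
    C ↦ A  (constrained at step 1)

A->C, B->CA, C->A, D->BD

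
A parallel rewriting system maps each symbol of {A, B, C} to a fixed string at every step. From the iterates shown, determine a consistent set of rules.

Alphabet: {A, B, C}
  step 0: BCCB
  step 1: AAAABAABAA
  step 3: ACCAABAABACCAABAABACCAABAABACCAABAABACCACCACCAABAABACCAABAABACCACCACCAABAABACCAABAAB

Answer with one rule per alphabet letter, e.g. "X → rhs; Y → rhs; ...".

A->ACC, B->AA, C->AAB

  step 0 ⇒ step 1: BCCB ⇒ AA·AAB·AAB·AA
    B ↦ AA
    C ↦ AAB
    A ↦ ACC  (constrained at step 1)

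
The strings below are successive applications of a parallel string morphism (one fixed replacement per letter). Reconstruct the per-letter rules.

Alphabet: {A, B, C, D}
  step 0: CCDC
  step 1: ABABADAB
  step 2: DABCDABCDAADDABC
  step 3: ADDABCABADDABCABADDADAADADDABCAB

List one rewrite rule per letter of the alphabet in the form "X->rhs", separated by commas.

  step 2 ⇒ step 3: DABCDABCDAADDABC ⇒ AD·DA·BC·AB·AD·DA·BC·AB·AD·DA·DA·AD·AD·DA·BC·AB
    A ↦ DA
    B ↦ BC
    C ↦ AB
    D ↦ AD

A->DA, B->BC, C->AB, D->AD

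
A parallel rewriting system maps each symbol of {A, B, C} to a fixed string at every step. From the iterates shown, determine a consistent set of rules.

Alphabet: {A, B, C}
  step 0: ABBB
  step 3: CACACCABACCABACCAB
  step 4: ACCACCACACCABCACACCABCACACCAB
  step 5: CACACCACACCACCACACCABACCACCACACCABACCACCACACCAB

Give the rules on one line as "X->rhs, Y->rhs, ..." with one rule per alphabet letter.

  step 4 ⇒ step 5: ACCACCACACCABCACACCABCACACCAB ⇒ C·AC·AC·C·AC·AC·C·AC·C·AC·AC·C·AB·AC·C·AC·C·AC·AC·C·AB·AC·C·AC·C·AC·AC·C·AB
    A ↦ C
    B ↦ AB
    C ↦ AC

A->C, B->AB, C->AC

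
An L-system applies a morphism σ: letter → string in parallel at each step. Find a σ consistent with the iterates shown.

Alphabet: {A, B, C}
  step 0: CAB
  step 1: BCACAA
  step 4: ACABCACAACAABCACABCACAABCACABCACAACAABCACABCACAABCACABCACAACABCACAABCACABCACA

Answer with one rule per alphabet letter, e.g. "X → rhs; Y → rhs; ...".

  step 0 ⇒ step 1: CAB ⇒ BC·ACA·A
    A ↦ ACA
    B ↦ A
    C ↦ BC

A->ACA, B->A, C->BC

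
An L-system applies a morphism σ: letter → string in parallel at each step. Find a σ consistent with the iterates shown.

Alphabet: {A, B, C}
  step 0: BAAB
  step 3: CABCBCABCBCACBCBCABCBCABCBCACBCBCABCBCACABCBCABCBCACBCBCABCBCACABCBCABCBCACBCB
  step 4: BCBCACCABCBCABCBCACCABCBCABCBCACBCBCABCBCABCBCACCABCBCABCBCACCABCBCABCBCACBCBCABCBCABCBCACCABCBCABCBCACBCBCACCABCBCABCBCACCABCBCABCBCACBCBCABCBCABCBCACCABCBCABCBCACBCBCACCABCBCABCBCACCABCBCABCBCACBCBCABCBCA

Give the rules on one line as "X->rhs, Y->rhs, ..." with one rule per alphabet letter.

  step 3 ⇒ step 4: CABCBCABCBCACBCBCABCBCABCBCACBCBCABCBCACABCBCABCBCACBCBCABCBCACABCBCABCBCACBCB ⇒ BCB·CAC·CA·BCB·CA·BCB·CAC·CA·BCB·CA·BCB·CAC·BCB·CA·BCB·CA·BCB·CAC·CA·BCB·CA·BCB·CAC·CA·BCB·CA·BCB·CAC·BCB·CA·BCB·CA·BCB·CAC·CA·BCB·CA·BCB·CAC·BCB·CAC·CA·BCB·CA·BCB·CAC·CA·BCB·CA·BCB·CAC·BCB·CA·BCB·CA·BCB·CAC·CA·BCB·CA·BCB·CAC·BCB·CAC·CA·BCB·CA·BCB·CAC·CA·BCB·CA·BCB·CAC·BCB·CA·BCB·CA
    A ↦ CAC
    B ↦ CA
    C ↦ BCB

A->CAC, B->CA, C->BCB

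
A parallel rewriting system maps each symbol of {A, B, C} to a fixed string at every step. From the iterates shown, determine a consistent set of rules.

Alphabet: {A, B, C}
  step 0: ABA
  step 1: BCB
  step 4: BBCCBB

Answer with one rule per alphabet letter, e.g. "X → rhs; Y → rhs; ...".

  step 0 ⇒ step 1: ABA ⇒ B·C·B
    A ↦ B
    B ↦ C
    C ↦ AA  (constrained at step 1)

A->B, B->C, C->AA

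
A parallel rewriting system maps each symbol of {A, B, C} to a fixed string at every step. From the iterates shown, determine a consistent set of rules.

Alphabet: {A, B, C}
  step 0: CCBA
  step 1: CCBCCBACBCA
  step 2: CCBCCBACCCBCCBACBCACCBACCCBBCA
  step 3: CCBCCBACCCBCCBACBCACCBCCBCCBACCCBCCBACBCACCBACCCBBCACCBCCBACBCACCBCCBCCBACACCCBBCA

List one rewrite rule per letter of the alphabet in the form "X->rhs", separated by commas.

A->BCA, B->AC, C->CCB

  step 2 ⇒ step 3: CCBCCBACCCBCCBACBCACCBACCCBBCA ⇒ CCB·CCB·AC·CCB·CCB·AC·BCA·CCB·CCB·CCB·AC·CCB·CCB·AC·BCA·CCB·AC·CCB·BCA·CCB·CCB·AC·BCA·CCB·CCB·CCB·AC·AC·CCB·BCA
    A ↦ BCA
    B ↦ AC
    C ↦ CCB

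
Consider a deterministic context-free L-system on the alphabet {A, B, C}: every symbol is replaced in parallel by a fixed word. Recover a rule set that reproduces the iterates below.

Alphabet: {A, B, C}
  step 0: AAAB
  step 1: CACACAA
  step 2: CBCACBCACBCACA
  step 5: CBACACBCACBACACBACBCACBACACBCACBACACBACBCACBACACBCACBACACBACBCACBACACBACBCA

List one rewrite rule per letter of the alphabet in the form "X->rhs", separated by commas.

  step 1 ⇒ step 2: CACACAA ⇒ CB·CA·CB·CA·CB·CA·CA
    A ↦ CA
    C ↦ CB
  step 0 ⇒ step 1: AAAB ⇒ CA·CA·CA·A
    B ↦ A

A->CA, B->A, C->CB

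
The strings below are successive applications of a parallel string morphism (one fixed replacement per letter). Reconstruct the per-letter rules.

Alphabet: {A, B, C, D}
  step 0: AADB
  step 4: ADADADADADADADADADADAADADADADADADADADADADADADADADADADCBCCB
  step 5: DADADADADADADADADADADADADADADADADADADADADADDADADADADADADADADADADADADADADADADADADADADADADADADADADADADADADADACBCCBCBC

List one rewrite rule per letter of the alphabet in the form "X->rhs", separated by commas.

A->DAD, B->C, C->CB, D->A

  step 4 ⇒ step 5: ADADADADADADADADADADAADADADADADADADADADADADADADADADADCBCCB ⇒ DAD·A·DAD·A·DAD·A·DAD·A·DAD·A·DAD·A·DAD·A·DAD·A·DAD·A·DAD·A·DAD·DAD·A·DAD·A·DAD·A·DAD·A·DAD·A·DAD·A·DAD·A·DAD·A·DAD·A·DAD·A·DAD·A·DAD·A·DAD·A·DAD·A·DAD·A·DAD·A·CB·C·CB·CB·C
    A ↦ DAD
    B ↦ C
    C ↦ CB
    D ↦ A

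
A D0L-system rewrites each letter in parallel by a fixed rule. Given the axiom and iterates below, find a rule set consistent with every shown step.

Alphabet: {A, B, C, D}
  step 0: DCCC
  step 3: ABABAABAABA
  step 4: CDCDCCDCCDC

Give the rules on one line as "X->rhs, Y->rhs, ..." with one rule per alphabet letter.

  step 3 ⇒ step 4: ABABAABAABA ⇒ C·D·C·D·C·C·D·C·C·D·C
    A ↦ C
    B ↦ D
    C ↦ AB  (constrained at step 0)
    D ↦ A  (constrained at step 0)

A->C, B->D, C->AB, D->A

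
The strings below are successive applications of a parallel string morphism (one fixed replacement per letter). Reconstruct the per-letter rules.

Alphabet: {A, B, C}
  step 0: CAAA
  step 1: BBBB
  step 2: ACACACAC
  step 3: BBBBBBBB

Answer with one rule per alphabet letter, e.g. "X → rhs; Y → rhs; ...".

A->B, B->AC, C->B

  step 2 ⇒ step 3: ACACACAC ⇒ B·B·B·B·B·B·B·B
    A ↦ B
    C ↦ B
  step 1 ⇒ step 2: BBBB ⇒ AC·AC·AC·AC
    B ↦ AC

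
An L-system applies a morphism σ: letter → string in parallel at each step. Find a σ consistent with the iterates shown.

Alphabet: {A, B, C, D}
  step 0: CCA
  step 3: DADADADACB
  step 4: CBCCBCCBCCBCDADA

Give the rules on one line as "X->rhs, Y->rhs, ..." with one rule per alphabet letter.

A->C, B->ADA, C->D, D->CB

  step 3 ⇒ step 4: DADADADACB ⇒ CB·C·CB·C·CB·C·CB·C·D·ADA
    A ↦ C
    B ↦ ADA
    C ↦ D
    D ↦ CB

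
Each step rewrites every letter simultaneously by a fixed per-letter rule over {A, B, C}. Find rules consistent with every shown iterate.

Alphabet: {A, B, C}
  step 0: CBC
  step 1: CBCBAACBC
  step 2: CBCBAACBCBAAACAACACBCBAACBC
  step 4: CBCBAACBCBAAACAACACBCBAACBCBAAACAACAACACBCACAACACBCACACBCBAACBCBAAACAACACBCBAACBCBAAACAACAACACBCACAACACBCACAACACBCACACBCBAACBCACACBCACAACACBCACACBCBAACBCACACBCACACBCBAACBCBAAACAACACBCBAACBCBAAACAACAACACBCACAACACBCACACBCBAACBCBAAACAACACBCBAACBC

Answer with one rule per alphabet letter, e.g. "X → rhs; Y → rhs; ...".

  step 1 ⇒ step 2: CBCBAACBC ⇒ CBC·BAA·CBC·BAA·ACA·ACA·CBC·BAA·CBC
    A ↦ ACA
    B ↦ BAA
    C ↦ CBC

A->ACA, B->BAA, C->CBC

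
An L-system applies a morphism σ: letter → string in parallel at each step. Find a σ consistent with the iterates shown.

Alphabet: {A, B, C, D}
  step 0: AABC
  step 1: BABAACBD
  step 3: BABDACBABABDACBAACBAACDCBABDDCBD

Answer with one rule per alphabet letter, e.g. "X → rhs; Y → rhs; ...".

  step 0 ⇒ step 1: AABC ⇒ BA·BA·AC·BD
    A ↦ BA
    B ↦ AC
    C ↦ BD
    D ↦ DC  (constrained at step 1)

A->BA, B->AC, C->BD, D->DC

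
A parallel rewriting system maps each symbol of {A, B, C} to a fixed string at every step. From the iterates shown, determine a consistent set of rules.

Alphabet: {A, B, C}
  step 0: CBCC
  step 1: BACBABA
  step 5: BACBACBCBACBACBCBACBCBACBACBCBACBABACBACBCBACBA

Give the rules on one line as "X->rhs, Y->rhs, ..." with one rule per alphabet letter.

A->BC, B->C, C->BA

  step 0 ⇒ step 1: CBCC ⇒ BA·C·BA·BA
    B ↦ C
    C ↦ BA
    A ↦ BC  (constrained at step 1)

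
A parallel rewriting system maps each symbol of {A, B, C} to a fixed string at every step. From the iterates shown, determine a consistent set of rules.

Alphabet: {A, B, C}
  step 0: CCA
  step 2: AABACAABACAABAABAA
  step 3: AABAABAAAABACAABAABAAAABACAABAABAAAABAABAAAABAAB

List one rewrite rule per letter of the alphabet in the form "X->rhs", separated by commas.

  step 2 ⇒ step 3: AABACAABACAABAABAA ⇒ AAB·AAB·AA·AAB·AC·AAB·AAB·AA·AAB·AC·AAB·AAB·AA·AAB·AAB·AA·AAB·AAB
    A ↦ AAB
    B ↦ AA
    C ↦ AC

A->AAB, B->AA, C->AC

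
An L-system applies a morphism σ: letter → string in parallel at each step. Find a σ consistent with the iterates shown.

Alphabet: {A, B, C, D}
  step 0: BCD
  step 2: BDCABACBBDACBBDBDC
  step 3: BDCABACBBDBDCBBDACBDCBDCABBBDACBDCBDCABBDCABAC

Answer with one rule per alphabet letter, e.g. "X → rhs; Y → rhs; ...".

  step 2 ⇒ step 3: BDCABACBBDACBBDBDC ⇒ BDC·AB·AC·BBD·BDC·BBD·AC·BDC·BDC·AB·BBD·AC·BDC·BDC·AB·BDC·AB·AC
    A ↦ BBD
    B ↦ BDC
    C ↦ AC
    D ↦ AB

A->BBD, B->BDC, C->AC, D->AB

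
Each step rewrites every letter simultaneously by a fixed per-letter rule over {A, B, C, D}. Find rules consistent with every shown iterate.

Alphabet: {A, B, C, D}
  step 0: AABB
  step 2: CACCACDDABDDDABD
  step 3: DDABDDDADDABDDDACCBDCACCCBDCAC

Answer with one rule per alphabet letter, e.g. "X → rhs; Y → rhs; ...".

  step 2 ⇒ step 3: CACCACDDABDDDABD ⇒ DDA·BD·DDA·DDA·BD·DDA·C·C·BD·CA·C·C·C·BD·CA·C
    A ↦ BD
    B ↦ CA
    C ↦ DDA
    D ↦ C

A->BD, B->CA, C->DDA, D->C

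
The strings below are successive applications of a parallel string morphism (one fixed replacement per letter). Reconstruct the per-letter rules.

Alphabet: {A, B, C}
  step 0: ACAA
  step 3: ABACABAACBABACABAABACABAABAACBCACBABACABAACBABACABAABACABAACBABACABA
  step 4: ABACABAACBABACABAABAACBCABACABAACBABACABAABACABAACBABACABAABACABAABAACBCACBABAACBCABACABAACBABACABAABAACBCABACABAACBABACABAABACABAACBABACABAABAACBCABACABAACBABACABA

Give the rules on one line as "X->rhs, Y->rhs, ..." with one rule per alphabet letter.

A->ABA, B->C, C->ACB

  step 3 ⇒ step 4: ABACABAACBABACABAABACABAABAACBCACBABACABAACBABACABAABACABAACBABACABA ⇒ ABA·C·ABA·ACB·ABA·C·ABA·ABA·ACB·C·ABA·C·ABA·ACB·ABA·C·ABA·ABA·C·ABA·ACB·ABA·C·ABA·ABA·C·ABA·ABA·ACB·C·ACB·ABA·ACB·C·ABA·C·ABA·ACB·ABA·C·ABA·ABA·ACB·C·ABA·C·ABA·ACB·ABA·C·ABA·ABA·C·ABA·ACB·ABA·C·ABA·ABA·ACB·C·ABA·C·ABA·ACB·ABA·C·ABA
    A ↦ ABA
    B ↦ C
    C ↦ ACB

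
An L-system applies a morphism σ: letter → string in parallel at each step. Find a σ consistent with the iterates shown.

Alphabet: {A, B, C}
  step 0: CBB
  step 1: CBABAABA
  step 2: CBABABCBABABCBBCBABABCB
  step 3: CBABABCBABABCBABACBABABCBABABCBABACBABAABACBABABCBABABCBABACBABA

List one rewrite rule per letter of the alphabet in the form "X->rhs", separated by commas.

A->BCB, B->ABA, C->CB

  step 2 ⇒ step 3: CBABABCBABABCBBCBABABCB ⇒ CB·ABA·BCB·ABA·BCB·ABA·CB·ABA·BCB·ABA·BCB·ABA·CB·ABA·ABA·CB·ABA·BCB·ABA·BCB·ABA·CB·ABA
    A ↦ BCB
    B ↦ ABA
    C ↦ CB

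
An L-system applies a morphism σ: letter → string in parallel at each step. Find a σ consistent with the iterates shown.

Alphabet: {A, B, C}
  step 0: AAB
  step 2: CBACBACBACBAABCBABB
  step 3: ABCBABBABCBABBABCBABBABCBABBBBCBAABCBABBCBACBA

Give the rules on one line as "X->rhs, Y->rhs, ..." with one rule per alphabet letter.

A->BB, B->CBA, C->AB

  step 2 ⇒ step 3: CBACBACBACBAABCBABB ⇒ AB·CBA·BB·AB·CBA·BB·AB·CBA·BB·AB·CBA·BB·BB·CBA·AB·CBA·BB·CBA·CBA
    A ↦ BB
    B ↦ CBA
    C ↦ AB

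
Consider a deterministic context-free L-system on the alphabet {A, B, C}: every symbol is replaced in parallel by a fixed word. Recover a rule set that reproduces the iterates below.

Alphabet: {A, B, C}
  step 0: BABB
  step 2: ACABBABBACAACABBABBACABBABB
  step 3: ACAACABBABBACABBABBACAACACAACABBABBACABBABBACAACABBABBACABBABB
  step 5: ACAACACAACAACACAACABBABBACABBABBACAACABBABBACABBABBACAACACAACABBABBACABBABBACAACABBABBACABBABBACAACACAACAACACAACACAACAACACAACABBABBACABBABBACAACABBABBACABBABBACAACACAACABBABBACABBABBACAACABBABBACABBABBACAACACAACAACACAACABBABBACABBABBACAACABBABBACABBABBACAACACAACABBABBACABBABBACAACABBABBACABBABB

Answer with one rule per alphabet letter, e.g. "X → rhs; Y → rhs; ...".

  step 2 ⇒ step 3: ACABBABBACAACABBABBACABBABB ⇒ AC·A·AC·ABB·ABB·AC·ABB·ABB·AC·A·AC·AC·A·AC·ABB·ABB·AC·ABB·ABB·AC·A·AC·ABB·ABB·AC·ABB·ABB
    A ↦ AC
    B ↦ ABB
    C ↦ A

A->AC, B->ABB, C->A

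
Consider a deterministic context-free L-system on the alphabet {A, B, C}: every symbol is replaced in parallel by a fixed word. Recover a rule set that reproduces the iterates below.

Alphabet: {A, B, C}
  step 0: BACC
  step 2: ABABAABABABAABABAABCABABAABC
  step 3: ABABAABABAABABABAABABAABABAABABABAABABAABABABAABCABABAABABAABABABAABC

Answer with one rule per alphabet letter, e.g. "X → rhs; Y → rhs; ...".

  step 2 ⇒ step 3: ABABAABABABAABABAABCABABAABC ⇒ AB·ABA·AB·ABA·AB·AB·ABA·AB·ABA·AB·ABA·AB·AB·ABA·AB·ABA·AB·AB·ABA·ABC·AB·ABA·AB·ABA·AB·AB·ABA·ABC
    A ↦ AB
    B ↦ ABA
    C ↦ ABC

A->AB, B->ABA, C->ABC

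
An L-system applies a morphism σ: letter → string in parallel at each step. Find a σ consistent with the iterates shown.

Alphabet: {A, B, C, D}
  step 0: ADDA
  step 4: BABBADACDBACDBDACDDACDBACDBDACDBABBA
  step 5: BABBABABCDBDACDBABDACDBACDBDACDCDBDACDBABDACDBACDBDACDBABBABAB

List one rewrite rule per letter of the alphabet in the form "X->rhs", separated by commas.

  step 4 ⇒ step 5: BABBADACDBACDBDACDDACDBACDBDACDBABBA ⇒ BA·B·BA·BA·B·CD·B·DA·CD·BA·B·DA·CD·BA·CD·B·DA·CD·CD·B·DA·CD·BA·B·DA·CD·BA·CD·B·DA·CD·BA·B·BA·BA·B
    A ↦ B
    B ↦ BA
    C ↦ DA
    D ↦ CD

A->B, B->BA, C->DA, D->CD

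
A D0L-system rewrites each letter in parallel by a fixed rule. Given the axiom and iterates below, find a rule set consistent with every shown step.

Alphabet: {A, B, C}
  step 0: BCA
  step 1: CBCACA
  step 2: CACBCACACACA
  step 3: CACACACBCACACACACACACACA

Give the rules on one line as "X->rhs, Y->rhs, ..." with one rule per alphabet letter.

A->CA, B->CB, C->CA

  step 2 ⇒ step 3: CACBCACACACA ⇒ CA·CA·CA·CB·CA·CA·CA·CA·CA·CA·CA·CA
    A ↦ CA
    B ↦ CB
    C ↦ CA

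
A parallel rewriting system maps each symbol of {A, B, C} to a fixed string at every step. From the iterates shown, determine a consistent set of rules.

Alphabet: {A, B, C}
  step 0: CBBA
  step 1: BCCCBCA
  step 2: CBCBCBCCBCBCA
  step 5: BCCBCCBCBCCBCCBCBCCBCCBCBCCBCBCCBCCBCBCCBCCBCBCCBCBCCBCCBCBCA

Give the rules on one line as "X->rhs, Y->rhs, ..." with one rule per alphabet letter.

  step 1 ⇒ step 2: BCCCBCA ⇒ C·BC·BC·BC·C·BC·BCA
    A ↦ BCA
    B ↦ C
    C ↦ BC

A->BCA, B->C, C->BC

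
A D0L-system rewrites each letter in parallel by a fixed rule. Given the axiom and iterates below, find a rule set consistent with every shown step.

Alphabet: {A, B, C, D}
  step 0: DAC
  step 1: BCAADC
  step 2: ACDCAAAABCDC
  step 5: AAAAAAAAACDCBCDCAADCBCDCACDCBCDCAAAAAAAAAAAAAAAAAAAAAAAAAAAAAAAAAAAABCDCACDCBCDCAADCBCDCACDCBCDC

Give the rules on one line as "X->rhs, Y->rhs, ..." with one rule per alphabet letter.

A->AA, B->AC, C->DC, D->BC

  step 1 ⇒ step 2: BCAADC ⇒ AC·DC·AA·AA·BC·DC
    A ↦ AA
    B ↦ AC
    C ↦ DC
    D ↦ BC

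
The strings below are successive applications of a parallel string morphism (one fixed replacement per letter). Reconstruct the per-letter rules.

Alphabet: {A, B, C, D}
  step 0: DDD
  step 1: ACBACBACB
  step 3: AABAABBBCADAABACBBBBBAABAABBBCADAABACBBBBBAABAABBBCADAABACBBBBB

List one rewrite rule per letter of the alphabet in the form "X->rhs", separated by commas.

  step 0 ⇒ step 1: DDD ⇒ ACB·ACB·ACB
    D ↦ ACB
    A ↦ AAB  (constrained at step 1)
    B ↦ BB  (constrained at step 1)
    C ↦ CAD  (constrained at step 1)

A->AAB, B->BB, C->CAD, D->ACB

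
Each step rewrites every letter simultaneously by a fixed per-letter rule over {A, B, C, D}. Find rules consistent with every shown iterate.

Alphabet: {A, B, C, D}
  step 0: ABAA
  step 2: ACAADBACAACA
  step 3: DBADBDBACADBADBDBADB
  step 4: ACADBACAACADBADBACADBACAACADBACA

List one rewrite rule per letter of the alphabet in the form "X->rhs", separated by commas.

A->DB, B->CA, C->A, D->A

  step 3 ⇒ step 4: DBADBDBACADBADBDBADB ⇒ A·CA·DB·A·CA·A·CA·DB·A·DB·A·CA·DB·A·CA·A·CA·DB·A·CA
    A ↦ DB
    B ↦ CA
    C ↦ A
    D ↦ A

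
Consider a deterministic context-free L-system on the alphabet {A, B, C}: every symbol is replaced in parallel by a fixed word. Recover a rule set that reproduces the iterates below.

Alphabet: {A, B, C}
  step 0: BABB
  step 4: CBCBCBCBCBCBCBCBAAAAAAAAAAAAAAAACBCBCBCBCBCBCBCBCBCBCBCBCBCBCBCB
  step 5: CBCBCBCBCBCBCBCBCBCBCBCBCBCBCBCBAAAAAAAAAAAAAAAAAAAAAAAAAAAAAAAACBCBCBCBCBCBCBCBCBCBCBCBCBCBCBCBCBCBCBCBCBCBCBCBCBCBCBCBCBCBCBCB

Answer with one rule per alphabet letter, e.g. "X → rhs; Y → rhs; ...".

  step 4 ⇒ step 5: CBCBCBCBCBCBCBCBAAAAAAAAAAAAAAAACBCBCBCBCBCBCBCBCBCBCBCBCBCBCBCB ⇒ CB·CB·CB·CB·CB·CB·CB·CB·CB·CB·CB·CB·CB·CB·CB·CB·AA·AA·AA·AA·AA·AA·AA·AA·AA·AA·AA·AA·AA·AA·AA·AA·CB·CB·CB·CB·CB·CB·CB·CB·CB·CB·CB·CB·CB·CB·CB·CB·CB·CB·CB·CB·CB·CB·CB·CB·CB·CB·CB·CB·CB·CB·CB·CB
    A ↦ AA
    B ↦ CB
    C ↦ CB

A->AA, B->CB, C->CB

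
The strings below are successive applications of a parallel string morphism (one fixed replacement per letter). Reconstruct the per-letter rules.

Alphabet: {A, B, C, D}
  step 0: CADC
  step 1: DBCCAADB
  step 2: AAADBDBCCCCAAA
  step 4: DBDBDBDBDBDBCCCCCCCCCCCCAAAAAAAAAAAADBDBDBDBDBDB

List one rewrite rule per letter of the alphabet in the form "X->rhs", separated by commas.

  step 1 ⇒ step 2: DBCCAADB ⇒ AA·A·DB·DB·CC·CC·AA·A
    A ↦ CC
    B ↦ A
    C ↦ DB
    D ↦ AA

A->CC, B->A, C->DB, D->AA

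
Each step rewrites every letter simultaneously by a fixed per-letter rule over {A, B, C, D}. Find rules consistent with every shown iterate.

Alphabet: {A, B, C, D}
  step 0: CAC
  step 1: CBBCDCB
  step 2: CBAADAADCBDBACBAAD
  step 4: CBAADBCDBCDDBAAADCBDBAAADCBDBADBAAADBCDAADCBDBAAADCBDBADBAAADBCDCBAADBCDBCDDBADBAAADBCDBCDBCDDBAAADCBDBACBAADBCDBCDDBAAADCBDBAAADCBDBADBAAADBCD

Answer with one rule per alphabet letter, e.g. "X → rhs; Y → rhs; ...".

A->BCD, B->AAD, C->CB, D->DBA

  step 1 ⇒ step 2: CBBCDCB ⇒ CB·AAD·AAD·CB·DBA·CB·AAD
    B ↦ AAD
    C ↦ CB
    D ↦ DBA
  step 0 ⇒ step 1: CAC ⇒ CB·BCD·CB
    A ↦ BCD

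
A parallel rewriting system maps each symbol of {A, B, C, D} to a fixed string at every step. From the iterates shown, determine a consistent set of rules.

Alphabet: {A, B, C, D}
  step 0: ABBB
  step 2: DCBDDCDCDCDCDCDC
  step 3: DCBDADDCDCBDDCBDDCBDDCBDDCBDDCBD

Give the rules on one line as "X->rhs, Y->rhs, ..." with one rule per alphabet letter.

A->DC, B->AD, C->BD, D->DC

  step 2 ⇒ step 3: DCBDDCDCDCDCDCDC ⇒ DC·BD·AD·DC·DC·BD·DC·BD·DC·BD·DC·BD·DC·BD·DC·BD
    B ↦ AD
    C ↦ BD
    D ↦ DC
    A ↦ DC  (constrained at step 0)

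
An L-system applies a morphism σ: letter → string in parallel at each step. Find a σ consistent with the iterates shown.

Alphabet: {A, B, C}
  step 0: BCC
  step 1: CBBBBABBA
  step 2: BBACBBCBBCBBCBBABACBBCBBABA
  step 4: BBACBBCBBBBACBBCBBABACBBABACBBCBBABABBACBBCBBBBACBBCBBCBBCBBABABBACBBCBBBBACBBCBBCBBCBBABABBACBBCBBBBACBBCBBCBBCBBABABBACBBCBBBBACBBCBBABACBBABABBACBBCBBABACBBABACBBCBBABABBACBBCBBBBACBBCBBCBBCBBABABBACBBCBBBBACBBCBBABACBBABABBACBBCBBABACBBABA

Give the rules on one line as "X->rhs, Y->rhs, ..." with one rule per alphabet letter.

  step 1 ⇒ step 2: CBBBBABBA ⇒ BBA·CBB·CBB·CBB·CBB·ABA·CBB·CBB·ABA
    A ↦ ABA
    B ↦ CBB
    C ↦ BBA

A->ABA, B->CBB, C->BBA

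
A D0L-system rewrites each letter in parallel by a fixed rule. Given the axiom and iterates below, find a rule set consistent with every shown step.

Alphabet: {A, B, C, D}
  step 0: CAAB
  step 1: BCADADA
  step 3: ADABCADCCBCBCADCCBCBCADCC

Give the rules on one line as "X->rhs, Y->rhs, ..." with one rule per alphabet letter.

  step 0 ⇒ step 1: CAAB ⇒ BC·AD·AD·A
    A ↦ AD
    B ↦ A
    C ↦ BC
    D ↦ CC  (constrained at step 1)

A->AD, B->A, C->BC, D->CC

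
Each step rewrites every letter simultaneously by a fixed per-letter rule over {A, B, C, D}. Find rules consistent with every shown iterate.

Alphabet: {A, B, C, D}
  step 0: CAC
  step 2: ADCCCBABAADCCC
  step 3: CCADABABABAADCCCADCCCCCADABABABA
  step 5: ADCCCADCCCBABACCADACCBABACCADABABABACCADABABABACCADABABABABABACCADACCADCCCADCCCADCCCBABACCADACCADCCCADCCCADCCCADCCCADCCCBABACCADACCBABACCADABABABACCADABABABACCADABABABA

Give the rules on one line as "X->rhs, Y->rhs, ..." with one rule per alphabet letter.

  step 2 ⇒ step 3: ADCCCBABAADCCC ⇒ CC·ADA·BA·BA·BA·ADC·CC·ADC·CC·CC·ADA·BA·BA·BA
    A ↦ CC
    B ↦ ADC
    C ↦ BA
    D ↦ ADA

A->CC, B->ADC, C->BA, D->ADA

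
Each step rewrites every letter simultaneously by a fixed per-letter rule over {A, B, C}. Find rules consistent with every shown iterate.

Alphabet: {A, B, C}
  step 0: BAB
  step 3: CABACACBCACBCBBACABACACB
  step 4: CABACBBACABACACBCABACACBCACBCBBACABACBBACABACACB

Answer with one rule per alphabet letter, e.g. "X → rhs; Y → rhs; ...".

A->BA, B->CB, C->CA

  step 3 ⇒ step 4: CABACACBCACBCBBACABACACB ⇒ CA·BA·CB·BA·CA·BA·CA·CB·CA·BA·CA·CB·CA·CB·CB·BA·CA·BA·CB·BA·CA·BA·CA·CB
    A ↦ BA
    B ↦ CB
    C ↦ CA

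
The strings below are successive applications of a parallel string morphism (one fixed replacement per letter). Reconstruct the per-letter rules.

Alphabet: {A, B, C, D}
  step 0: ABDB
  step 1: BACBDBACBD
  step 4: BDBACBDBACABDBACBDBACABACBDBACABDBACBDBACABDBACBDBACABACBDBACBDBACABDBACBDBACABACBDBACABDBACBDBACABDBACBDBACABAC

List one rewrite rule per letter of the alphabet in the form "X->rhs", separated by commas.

A->BAC, B->BD, C->A, D->BAC

  step 0 ⇒ step 1: ABDB ⇒ BAC·BD·BAC·BD
    A ↦ BAC
    B ↦ BD
    D ↦ BAC
    C ↦ A  (constrained at step 1)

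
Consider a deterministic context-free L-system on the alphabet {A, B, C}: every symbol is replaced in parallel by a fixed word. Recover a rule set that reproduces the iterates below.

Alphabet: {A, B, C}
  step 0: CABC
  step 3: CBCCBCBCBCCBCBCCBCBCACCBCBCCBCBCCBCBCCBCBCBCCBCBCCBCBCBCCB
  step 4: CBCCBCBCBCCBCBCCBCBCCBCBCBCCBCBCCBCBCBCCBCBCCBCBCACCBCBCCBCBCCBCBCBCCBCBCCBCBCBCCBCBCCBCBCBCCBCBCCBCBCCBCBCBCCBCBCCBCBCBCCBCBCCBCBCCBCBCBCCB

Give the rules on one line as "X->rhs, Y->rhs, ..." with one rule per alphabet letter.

A->CAC, B->CCB, C->CB

  step 3 ⇒ step 4: CBCCBCBCBCCBCBCCBCBCACCBCBCCBCBCCBCBCCBCBCBCCBCBCCBCBCBCCB ⇒ CB·CCB·CB·CB·CCB·CB·CCB·CB·CCB·CB·CB·CCB·CB·CCB·CB·CB·CCB·CB·CCB·CB·CAC·CB·CB·CCB·CB·CCB·CB·CB·CCB·CB·CCB·CB·CB·CCB·CB·CCB·CB·CB·CCB·CB·CCB·CB·CCB·CB·CB·CCB·CB·CCB·CB·CB·CCB·CB·CCB·CB·CCB·CB·CB·CCB
    A ↦ CAC
    B ↦ CCB
    C ↦ CB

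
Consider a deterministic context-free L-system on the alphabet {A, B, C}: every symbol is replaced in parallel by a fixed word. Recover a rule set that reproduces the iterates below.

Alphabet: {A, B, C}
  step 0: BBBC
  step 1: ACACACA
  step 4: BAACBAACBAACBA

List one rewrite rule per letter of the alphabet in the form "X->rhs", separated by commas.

A->B, B->AC, C->A

  step 0 ⇒ step 1: BBBC ⇒ AC·AC·AC·A
    B ↦ AC
    C ↦ A
    A ↦ B  (constrained at step 1)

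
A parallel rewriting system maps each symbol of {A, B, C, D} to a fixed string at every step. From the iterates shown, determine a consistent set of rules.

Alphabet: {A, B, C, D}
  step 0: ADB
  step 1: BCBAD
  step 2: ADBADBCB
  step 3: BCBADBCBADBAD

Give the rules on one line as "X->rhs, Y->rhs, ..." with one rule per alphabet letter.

  step 2 ⇒ step 3: ADBADBCB ⇒ B·CB·AD·B·CB·AD·B·AD
    A ↦ B
    B ↦ AD
    C ↦ B
    D ↦ CB

A->B, B->AD, C->B, D->CB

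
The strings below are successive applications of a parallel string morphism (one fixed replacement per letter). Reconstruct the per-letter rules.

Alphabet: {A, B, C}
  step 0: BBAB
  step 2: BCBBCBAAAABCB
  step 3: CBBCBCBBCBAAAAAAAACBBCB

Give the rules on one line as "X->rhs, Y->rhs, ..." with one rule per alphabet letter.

A->AA, B->CB, C->B

  step 2 ⇒ step 3: BCBBCBAAAABCB ⇒ CB·B·CB·CB·B·CB·AA·AA·AA·AA·CB·B·CB
    A ↦ AA
    B ↦ CB
    C ↦ B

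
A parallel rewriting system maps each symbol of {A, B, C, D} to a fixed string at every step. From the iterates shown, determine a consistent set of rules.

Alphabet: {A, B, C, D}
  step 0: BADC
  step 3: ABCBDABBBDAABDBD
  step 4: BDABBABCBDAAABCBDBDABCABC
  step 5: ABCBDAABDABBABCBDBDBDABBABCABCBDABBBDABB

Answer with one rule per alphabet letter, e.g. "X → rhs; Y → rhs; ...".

  step 4 ⇒ step 5: BDABBABCBDAAABCBDBDABCABC ⇒ A·BC·BD·A·A·BD·A·BB·A·BC·BD·BD·BD·A·BB·A·BC·A·BC·BD·A·BB·BD·A·BB
    A ↦ BD
    B ↦ A
    C ↦ BB
    D ↦ BC

A->BD, B->A, C->BB, D->BC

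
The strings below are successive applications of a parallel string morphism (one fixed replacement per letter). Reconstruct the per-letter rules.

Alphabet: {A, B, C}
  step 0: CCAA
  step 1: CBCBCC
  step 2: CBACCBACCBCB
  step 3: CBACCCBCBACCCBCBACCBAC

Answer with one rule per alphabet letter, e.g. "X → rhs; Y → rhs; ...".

A->C, B->AC, C->CB

  step 2 ⇒ step 3: CBACCBACCBCB ⇒ CB·AC·C·CB·CB·AC·C·CB·CB·AC·CB·AC
    A ↦ C
    B ↦ AC
    C ↦ CB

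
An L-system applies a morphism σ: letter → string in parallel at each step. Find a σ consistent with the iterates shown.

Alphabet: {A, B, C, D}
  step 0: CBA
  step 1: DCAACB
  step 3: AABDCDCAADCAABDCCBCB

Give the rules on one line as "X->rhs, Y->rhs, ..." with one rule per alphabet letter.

A->CB, B->AA, C->DC, D->B

  step 0 ⇒ step 1: CBA ⇒ DC·AA·CB
    A ↦ CB
    B ↦ AA
    C ↦ DC
    D ↦ B  (constrained at step 1)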